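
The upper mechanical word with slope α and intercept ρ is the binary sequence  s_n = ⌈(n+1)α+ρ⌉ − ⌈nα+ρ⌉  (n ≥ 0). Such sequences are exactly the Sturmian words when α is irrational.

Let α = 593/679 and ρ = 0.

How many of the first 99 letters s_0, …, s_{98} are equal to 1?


87

#1s = Σ_{n=0}^{98} s_n = Σ_{n=0}^{98} (⌈(n+1)α+ρ⌉ − ⌈nα+ρ⌉)
the sum telescopes: every ⌈nα+ρ⌉ with 0 < n < 99 appears once with + and once with −, leaving ⌈99α+ρ⌉ − ⌈0·α+ρ⌉
99α + ρ = (99·593) / 679 = 58707/679
ρ = 0/679
⌈58707/679⌉ = 87,  ⌈0/679⌉ = 0
#1s = 87 − 0 = 87


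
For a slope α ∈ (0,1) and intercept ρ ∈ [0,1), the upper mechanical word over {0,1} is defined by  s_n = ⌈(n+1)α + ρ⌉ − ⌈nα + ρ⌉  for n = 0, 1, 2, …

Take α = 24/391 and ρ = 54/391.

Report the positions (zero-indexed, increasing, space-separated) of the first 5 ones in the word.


14 30 46 62 79

n=0: ⌈78/391⌉−⌈54/391⌉ = 1−1 = 0
n=1: ⌈102/391⌉−⌈78/391⌉ = 1−1 = 0
  …
n=14: ⌈414/391⌉−⌈390/391⌉ = 2−1 = 1  ← one
n=15: ⌈438/391⌉−⌈414/391⌉ = 2−2 = 0
n=16: ⌈462/391⌉−⌈438/391⌉ = 2−2 = 0
  …
n=30: ⌈798/391⌉−⌈774/391⌉ = 3−2 = 1  ← one
n=31: ⌈822/391⌉−⌈798/391⌉ = 3−3 = 0
n=32: ⌈846/391⌉−⌈822/391⌉ = 3−3 = 0
  …
n=46: ⌈1182/391⌉−⌈1158/391⌉ = 4−3 = 1  ← one
n=47: ⌈1206/391⌉−⌈1182/391⌉ = 4−4 = 0
n=48: ⌈1230/391⌉−⌈1206/391⌉ = 4−4 = 0
  …
n=62: ⌈1566/391⌉−⌈1542/391⌉ = 5−4 = 1  ← one
n=63: ⌈1590/391⌉−⌈1566/391⌉ = 5−5 = 0
n=64: ⌈1614/391⌉−⌈1590/391⌉ = 5−5 = 0
  …
n=79: ⌈1974/391⌉−⌈1950/391⌉ = 6−5 = 1  ← one
positions of the first 5 ones: 14 30 46 62 79


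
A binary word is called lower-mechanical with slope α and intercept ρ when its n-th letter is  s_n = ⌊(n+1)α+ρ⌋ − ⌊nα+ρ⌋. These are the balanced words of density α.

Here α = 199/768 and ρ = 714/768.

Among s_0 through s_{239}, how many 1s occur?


63

#1s = Σ_{n=0}^{239} s_n = Σ_{n=0}^{239} (⌊(n+1)α+ρ⌋ − ⌊nα+ρ⌋)
the sum telescopes: every ⌊nα+ρ⌋ with 0 < n < 240 appears once with + and once with −, leaving ⌊240α+ρ⌋ − ⌊0·α+ρ⌋
240α + ρ = (240·199 + 714) / 768 = 48474/768
ρ = 714/768
⌊48474/768⌋ = 63,  ⌊714/768⌋ = 0
#1s = 63 − 0 = 63


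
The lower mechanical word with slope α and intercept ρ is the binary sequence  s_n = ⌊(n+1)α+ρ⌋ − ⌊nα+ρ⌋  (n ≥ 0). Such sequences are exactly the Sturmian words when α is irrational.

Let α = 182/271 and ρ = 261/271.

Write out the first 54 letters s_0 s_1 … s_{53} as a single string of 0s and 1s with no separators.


n=0: ⌊(1·182+261)/271⌋ − ⌊(0·182+261)/271⌋ = ⌊443/271⌋ − ⌊261/271⌋ = 1 − 0 = 1
n=1: ⌊(2·182+261)/271⌋ − ⌊(1·182+261)/271⌋ = ⌊625/271⌋ − ⌊443/271⌋ = 2 − 1 = 1
n=2: ⌊(3·182+261)/271⌋ − ⌊(2·182+261)/271⌋ = ⌊807/271⌋ − ⌊625/271⌋ = 2 − 2 = 0
n=3: ⌊(4·182+261)/271⌋ − ⌊(3·182+261)/271⌋ = ⌊989/271⌋ − ⌊807/271⌋ = 3 − 2 = 1
n=4: ⌊(5·182+261)/271⌋ − ⌊(4·182+261)/271⌋ = ⌊1171/271⌋ − ⌊989/271⌋ = 4 − 3 = 1
n=5: ⌊(6·182+261)/271⌋ − ⌊(5·182+261)/271⌋ = ⌊1353/271⌋ − ⌊1171/271⌋ = 4 − 4 = 0
n=6: ⌊(7·182+261)/271⌋ − ⌊(6·182+261)/271⌋ = ⌊1535/271⌋ − ⌊1353/271⌋ = 5 − 4 = 1
n=7: ⌊(8·182+261)/271⌋ − ⌊(7·182+261)/271⌋ = ⌊1717/271⌋ − ⌊1535/271⌋ = 6 − 5 = 1
n=8: ⌊(9·182+261)/271⌋ − ⌊(8·182+261)/271⌋ = ⌊1899/271⌋ − ⌊1717/271⌋ = 7 − 6 = 1
n=9: ⌊(10·182+261)/271⌋ − ⌊(9·182+261)/271⌋ = ⌊2081/271⌋ − ⌊1899/271⌋ = 7 − 7 = 0
n=10: ⌊(11·182+261)/271⌋ − ⌊(10·182+261)/271⌋ = ⌊2263/271⌋ − ⌊2081/271⌋ = 8 − 7 = 1
n=11: ⌊(12·182+261)/271⌋ − ⌊(11·182+261)/271⌋ = ⌊2445/271⌋ − ⌊2263/271⌋ = 9 − 8 = 1
n=12: ⌊(13·182+261)/271⌋ − ⌊(12·182+261)/271⌋ = ⌊2627/271⌋ − ⌊2445/271⌋ = 9 − 9 = 0
n=13: ⌊(14·182+261)/271⌋ − ⌊(13·182+261)/271⌋ = ⌊2809/271⌋ − ⌊2627/271⌋ = 10 − 9 = 1
n=14: ⌊(15·182+261)/271⌋ − ⌊(14·182+261)/271⌋ = ⌊2991/271⌋ − ⌊2809/271⌋ = 11 − 10 = 1
n=15: ⌊(16·182+261)/271⌋ − ⌊(15·182+261)/271⌋ = ⌊3173/271⌋ − ⌊2991/271⌋ = 11 − 11 = 0
n=16: ⌊(17·182+261)/271⌋ − ⌊(16·182+261)/271⌋ = ⌊3355/271⌋ − ⌊3173/271⌋ = 12 − 11 = 1
n=17: ⌊(18·182+261)/271⌋ − ⌊(17·182+261)/271⌋ = ⌊3537/271⌋ − ⌊3355/271⌋ = 13 − 12 = 1
n=18: ⌊(19·182+261)/271⌋ − ⌊(18·182+261)/271⌋ = ⌊3719/271⌋ − ⌊3537/271⌋ = 13 − 13 = 0
n=19: ⌊(20·182+261)/271⌋ − ⌊(19·182+261)/271⌋ = ⌊3901/271⌋ − ⌊3719/271⌋ = 14 − 13 = 1
n=20: ⌊(21·182+261)/271⌋ − ⌊(20·182+261)/271⌋ = ⌊4083/271⌋ − ⌊3901/271⌋ = 15 − 14 = 1
n=21: ⌊(22·182+261)/271⌋ − ⌊(21·182+261)/271⌋ = ⌊4265/271⌋ − ⌊4083/271⌋ = 15 − 15 = 0
n=22: ⌊(23·182+261)/271⌋ − ⌊(22·182+261)/271⌋ = ⌊4447/271⌋ − ⌊4265/271⌋ = 16 − 15 = 1
n=23: ⌊(24·182+261)/271⌋ − ⌊(23·182+261)/271⌋ = ⌊4629/271⌋ − ⌊4447/271⌋ = 17 − 16 = 1
n=24: ⌊(25·182+261)/271⌋ − ⌊(24·182+261)/271⌋ = ⌊4811/271⌋ − ⌊4629/271⌋ = 17 − 17 = 0
n=25: ⌊(26·182+261)/271⌋ − ⌊(25·182+261)/271⌋ = ⌊4993/271⌋ − ⌊4811/271⌋ = 18 − 17 = 1
n=26: ⌊(27·182+261)/271⌋ − ⌊(26·182+261)/271⌋ = ⌊5175/271⌋ − ⌊4993/271⌋ = 19 − 18 = 1
n=27: ⌊(28·182+261)/271⌋ − ⌊(27·182+261)/271⌋ = ⌊5357/271⌋ − ⌊5175/271⌋ = 19 − 19 = 0
n=28: ⌊(29·182+261)/271⌋ − ⌊(28·182+261)/271⌋ = ⌊5539/271⌋ − ⌊5357/271⌋ = 20 − 19 = 1
n=29: ⌊(30·182+261)/271⌋ − ⌊(29·182+261)/271⌋ = ⌊5721/271⌋ − ⌊5539/271⌋ = 21 − 20 = 1
n=30: ⌊(31·182+261)/271⌋ − ⌊(30·182+261)/271⌋ = ⌊5903/271⌋ − ⌊5721/271⌋ = 21 − 21 = 0
n=31: ⌊(32·182+261)/271⌋ − ⌊(31·182+261)/271⌋ = ⌊6085/271⌋ − ⌊5903/271⌋ = 22 − 21 = 1
n=32: ⌊(33·182+261)/271⌋ − ⌊(32·182+261)/271⌋ = ⌊6267/271⌋ − ⌊6085/271⌋ = 23 − 22 = 1
n=33: ⌊(34·182+261)/271⌋ − ⌊(33·182+261)/271⌋ = ⌊6449/271⌋ − ⌊6267/271⌋ = 23 − 23 = 0
n=34: ⌊(35·182+261)/271⌋ − ⌊(34·182+261)/271⌋ = ⌊6631/271⌋ − ⌊6449/271⌋ = 24 − 23 = 1
n=35: ⌊(36·182+261)/271⌋ − ⌊(35·182+261)/271⌋ = ⌊6813/271⌋ − ⌊6631/271⌋ = 25 − 24 = 1
n=36: ⌊(37·182+261)/271⌋ − ⌊(36·182+261)/271⌋ = ⌊6995/271⌋ − ⌊6813/271⌋ = 25 − 25 = 0
n=37: ⌊(38·182+261)/271⌋ − ⌊(37·182+261)/271⌋ = ⌊7177/271⌋ − ⌊6995/271⌋ = 26 − 25 = 1
n=38: ⌊(39·182+261)/271⌋ − ⌊(38·182+261)/271⌋ = ⌊7359/271⌋ − ⌊7177/271⌋ = 27 − 26 = 1
n=39: ⌊(40·182+261)/271⌋ − ⌊(39·182+261)/271⌋ = ⌊7541/271⌋ − ⌊7359/271⌋ = 27 − 27 = 0
n=40: ⌊(41·182+261)/271⌋ − ⌊(40·182+261)/271⌋ = ⌊7723/271⌋ − ⌊7541/271⌋ = 28 − 27 = 1
n=41: ⌊(42·182+261)/271⌋ − ⌊(41·182+261)/271⌋ = ⌊7905/271⌋ − ⌊7723/271⌋ = 29 − 28 = 1
n=42: ⌊(43·182+261)/271⌋ − ⌊(42·182+261)/271⌋ = ⌊8087/271⌋ − ⌊7905/271⌋ = 29 − 29 = 0
n=43: ⌊(44·182+261)/271⌋ − ⌊(43·182+261)/271⌋ = ⌊8269/271⌋ − ⌊8087/271⌋ = 30 − 29 = 1
n=44: ⌊(45·182+261)/271⌋ − ⌊(44·182+261)/271⌋ = ⌊8451/271⌋ − ⌊8269/271⌋ = 31 − 30 = 1
n=45: ⌊(46·182+261)/271⌋ − ⌊(45·182+261)/271⌋ = ⌊8633/271⌋ − ⌊8451/271⌋ = 31 − 31 = 0
n=46: ⌊(47·182+261)/271⌋ − ⌊(46·182+261)/271⌋ = ⌊8815/271⌋ − ⌊8633/271⌋ = 32 − 31 = 1
n=47: ⌊(48·182+261)/271⌋ − ⌊(47·182+261)/271⌋ = ⌊8997/271⌋ − ⌊8815/271⌋ = 33 − 32 = 1
n=48: ⌊(49·182+261)/271⌋ − ⌊(48·182+261)/271⌋ = ⌊9179/271⌋ − ⌊8997/271⌋ = 33 − 33 = 0
n=49: ⌊(50·182+261)/271⌋ − ⌊(49·182+261)/271⌋ = ⌊9361/271⌋ − ⌊9179/271⌋ = 34 − 33 = 1
n=50: ⌊(51·182+261)/271⌋ − ⌊(50·182+261)/271⌋ = ⌊9543/271⌋ − ⌊9361/271⌋ = 35 − 34 = 1
n=51: ⌊(52·182+261)/271⌋ − ⌊(51·182+261)/271⌋ = ⌊9725/271⌋ − ⌊9543/271⌋ = 35 − 35 = 0
n=52: ⌊(53·182+261)/271⌋ − ⌊(52·182+261)/271⌋ = ⌊9907/271⌋ − ⌊9725/271⌋ = 36 − 35 = 1
n=53: ⌊(54·182+261)/271⌋ − ⌊(53·182+261)/271⌋ = ⌊10089/271⌋ − ⌊9907/271⌋ = 37 − 36 = 1

110110111011011011011011011011011011011011011011011011


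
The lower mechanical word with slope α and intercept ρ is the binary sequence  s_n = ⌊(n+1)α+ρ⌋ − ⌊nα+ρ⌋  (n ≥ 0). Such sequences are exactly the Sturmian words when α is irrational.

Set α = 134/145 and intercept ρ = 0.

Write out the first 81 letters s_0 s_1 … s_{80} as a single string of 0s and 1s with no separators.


011111111111101111111111110111111111111011111111111101111111111110111111111111101

n=0: ⌊(1·134)/145⌋ − ⌊(0·134)/145⌋ = ⌊134/145⌋ − ⌊0/145⌋ = 0 − 0 = 0
n=1: ⌊(2·134)/145⌋ − ⌊(1·134)/145⌋ = ⌊268/145⌋ − ⌊134/145⌋ = 1 − 0 = 1
n=2: ⌊(3·134)/145⌋ − ⌊(2·134)/145⌋ = ⌊402/145⌋ − ⌊268/145⌋ = 2 − 1 = 1
n=3: ⌊(4·134)/145⌋ − ⌊(3·134)/145⌋ = ⌊536/145⌋ − ⌊402/145⌋ = 3 − 2 = 1
n=4: ⌊(5·134)/145⌋ − ⌊(4·134)/145⌋ = ⌊670/145⌋ − ⌊536/145⌋ = 4 − 3 = 1
n=5: ⌊(6·134)/145⌋ − ⌊(5·134)/145⌋ = ⌊804/145⌋ − ⌊670/145⌋ = 5 − 4 = 1
n=6: ⌊(7·134)/145⌋ − ⌊(6·134)/145⌋ = ⌊938/145⌋ − ⌊804/145⌋ = 6 − 5 = 1
n=7: ⌊(8·134)/145⌋ − ⌊(7·134)/145⌋ = ⌊1072/145⌋ − ⌊938/145⌋ = 7 − 6 = 1
n=8: ⌊(9·134)/145⌋ − ⌊(8·134)/145⌋ = ⌊1206/145⌋ − ⌊1072/145⌋ = 8 − 7 = 1
n=9: ⌊(10·134)/145⌋ − ⌊(9·134)/145⌋ = ⌊1340/145⌋ − ⌊1206/145⌋ = 9 − 8 = 1
n=10: ⌊(11·134)/145⌋ − ⌊(10·134)/145⌋ = ⌊1474/145⌋ − ⌊1340/145⌋ = 10 − 9 = 1
n=11: ⌊(12·134)/145⌋ − ⌊(11·134)/145⌋ = ⌊1608/145⌋ − ⌊1474/145⌋ = 11 − 10 = 1
n=12: ⌊(13·134)/145⌋ − ⌊(12·134)/145⌋ = ⌊1742/145⌋ − ⌊1608/145⌋ = 12 − 11 = 1
n=13: ⌊(14·134)/145⌋ − ⌊(13·134)/145⌋ = ⌊1876/145⌋ − ⌊1742/145⌋ = 12 − 12 = 0
n=14: ⌊(15·134)/145⌋ − ⌊(14·134)/145⌋ = ⌊2010/145⌋ − ⌊1876/145⌋ = 13 − 12 = 1
n=15: ⌊(16·134)/145⌋ − ⌊(15·134)/145⌋ = ⌊2144/145⌋ − ⌊2010/145⌋ = 14 − 13 = 1
n=16: ⌊(17·134)/145⌋ − ⌊(16·134)/145⌋ = ⌊2278/145⌋ − ⌊2144/145⌋ = 15 − 14 = 1
n=17: ⌊(18·134)/145⌋ − ⌊(17·134)/145⌋ = ⌊2412/145⌋ − ⌊2278/145⌋ = 16 − 15 = 1
n=18: ⌊(19·134)/145⌋ − ⌊(18·134)/145⌋ = ⌊2546/145⌋ − ⌊2412/145⌋ = 17 − 16 = 1
n=19: ⌊(20·134)/145⌋ − ⌊(19·134)/145⌋ = ⌊2680/145⌋ − ⌊2546/145⌋ = 18 − 17 = 1
n=20: ⌊(21·134)/145⌋ − ⌊(20·134)/145⌋ = ⌊2814/145⌋ − ⌊2680/145⌋ = 19 − 18 = 1
n=21: ⌊(22·134)/145⌋ − ⌊(21·134)/145⌋ = ⌊2948/145⌋ − ⌊2814/145⌋ = 20 − 19 = 1
n=22: ⌊(23·134)/145⌋ − ⌊(22·134)/145⌋ = ⌊3082/145⌋ − ⌊2948/145⌋ = 21 − 20 = 1
n=23: ⌊(24·134)/145⌋ − ⌊(23·134)/145⌋ = ⌊3216/145⌋ − ⌊3082/145⌋ = 22 − 21 = 1
n=24: ⌊(25·134)/145⌋ − ⌊(24·134)/145⌋ = ⌊3350/145⌋ − ⌊3216/145⌋ = 23 − 22 = 1
n=25: ⌊(26·134)/145⌋ − ⌊(25·134)/145⌋ = ⌊3484/145⌋ − ⌊3350/145⌋ = 24 − 23 = 1
n=26: ⌊(27·134)/145⌋ − ⌊(26·134)/145⌋ = ⌊3618/145⌋ − ⌊3484/145⌋ = 24 − 24 = 0
n=27: ⌊(28·134)/145⌋ − ⌊(27·134)/145⌋ = ⌊3752/145⌋ − ⌊3618/145⌋ = 25 − 24 = 1
n=28: ⌊(29·134)/145⌋ − ⌊(28·134)/145⌋ = ⌊3886/145⌋ − ⌊3752/145⌋ = 26 − 25 = 1
n=29: ⌊(30·134)/145⌋ − ⌊(29·134)/145⌋ = ⌊4020/145⌋ − ⌊3886/145⌋ = 27 − 26 = 1
n=30: ⌊(31·134)/145⌋ − ⌊(30·134)/145⌋ = ⌊4154/145⌋ − ⌊4020/145⌋ = 28 − 27 = 1
n=31: ⌊(32·134)/145⌋ − ⌊(31·134)/145⌋ = ⌊4288/145⌋ − ⌊4154/145⌋ = 29 − 28 = 1
n=32: ⌊(33·134)/145⌋ − ⌊(32·134)/145⌋ = ⌊4422/145⌋ − ⌊4288/145⌋ = 30 − 29 = 1
n=33: ⌊(34·134)/145⌋ − ⌊(33·134)/145⌋ = ⌊4556/145⌋ − ⌊4422/145⌋ = 31 − 30 = 1
n=34: ⌊(35·134)/145⌋ − ⌊(34·134)/145⌋ = ⌊4690/145⌋ − ⌊4556/145⌋ = 32 − 31 = 1
n=35: ⌊(36·134)/145⌋ − ⌊(35·134)/145⌋ = ⌊4824/145⌋ − ⌊4690/145⌋ = 33 − 32 = 1
n=36: ⌊(37·134)/145⌋ − ⌊(36·134)/145⌋ = ⌊4958/145⌋ − ⌊4824/145⌋ = 34 − 33 = 1
n=37: ⌊(38·134)/145⌋ − ⌊(37·134)/145⌋ = ⌊5092/145⌋ − ⌊4958/145⌋ = 35 − 34 = 1
n=38: ⌊(39·134)/145⌋ − ⌊(38·134)/145⌋ = ⌊5226/145⌋ − ⌊5092/145⌋ = 36 − 35 = 1
n=39: ⌊(40·134)/145⌋ − ⌊(39·134)/145⌋ = ⌊5360/145⌋ − ⌊5226/145⌋ = 36 − 36 = 0
n=40: ⌊(41·134)/145⌋ − ⌊(40·134)/145⌋ = ⌊5494/145⌋ − ⌊5360/145⌋ = 37 − 36 = 1
n=41: ⌊(42·134)/145⌋ − ⌊(41·134)/145⌋ = ⌊5628/145⌋ − ⌊5494/145⌋ = 38 − 37 = 1
n=42: ⌊(43·134)/145⌋ − ⌊(42·134)/145⌋ = ⌊5762/145⌋ − ⌊5628/145⌋ = 39 − 38 = 1
n=43: ⌊(44·134)/145⌋ − ⌊(43·134)/145⌋ = ⌊5896/145⌋ − ⌊5762/145⌋ = 40 − 39 = 1
n=44: ⌊(45·134)/145⌋ − ⌊(44·134)/145⌋ = ⌊6030/145⌋ − ⌊5896/145⌋ = 41 − 40 = 1
n=45: ⌊(46·134)/145⌋ − ⌊(45·134)/145⌋ = ⌊6164/145⌋ − ⌊6030/145⌋ = 42 − 41 = 1
n=46: ⌊(47·134)/145⌋ − ⌊(46·134)/145⌋ = ⌊6298/145⌋ − ⌊6164/145⌋ = 43 − 42 = 1
n=47: ⌊(48·134)/145⌋ − ⌊(47·134)/145⌋ = ⌊6432/145⌋ − ⌊6298/145⌋ = 44 − 43 = 1
n=48: ⌊(49·134)/145⌋ − ⌊(48·134)/145⌋ = ⌊6566/145⌋ − ⌊6432/145⌋ = 45 − 44 = 1
n=49: ⌊(50·134)/145⌋ − ⌊(49·134)/145⌋ = ⌊6700/145⌋ − ⌊6566/145⌋ = 46 − 45 = 1
n=50: ⌊(51·134)/145⌋ − ⌊(50·134)/145⌋ = ⌊6834/145⌋ − ⌊6700/145⌋ = 47 − 46 = 1
n=51: ⌊(52·134)/145⌋ − ⌊(51·134)/145⌋ = ⌊6968/145⌋ − ⌊6834/145⌋ = 48 − 47 = 1
n=52: ⌊(53·134)/145⌋ − ⌊(52·134)/145⌋ = ⌊7102/145⌋ − ⌊6968/145⌋ = 48 − 48 = 0
n=53: ⌊(54·134)/145⌋ − ⌊(53·134)/145⌋ = ⌊7236/145⌋ − ⌊7102/145⌋ = 49 − 48 = 1
n=54: ⌊(55·134)/145⌋ − ⌊(54·134)/145⌋ = ⌊7370/145⌋ − ⌊7236/145⌋ = 50 − 49 = 1
n=55: ⌊(56·134)/145⌋ − ⌊(55·134)/145⌋ = ⌊7504/145⌋ − ⌊7370/145⌋ = 51 − 50 = 1
n=56: ⌊(57·134)/145⌋ − ⌊(56·134)/145⌋ = ⌊7638/145⌋ − ⌊7504/145⌋ = 52 − 51 = 1
n=57: ⌊(58·134)/145⌋ − ⌊(57·134)/145⌋ = ⌊7772/145⌋ − ⌊7638/145⌋ = 53 − 52 = 1
n=58: ⌊(59·134)/145⌋ − ⌊(58·134)/145⌋ = ⌊7906/145⌋ − ⌊7772/145⌋ = 54 − 53 = 1
n=59: ⌊(60·134)/145⌋ − ⌊(59·134)/145⌋ = ⌊8040/145⌋ − ⌊7906/145⌋ = 55 − 54 = 1
n=60: ⌊(61·134)/145⌋ − ⌊(60·134)/145⌋ = ⌊8174/145⌋ − ⌊8040/145⌋ = 56 − 55 = 1
n=61: ⌊(62·134)/145⌋ − ⌊(61·134)/145⌋ = ⌊8308/145⌋ − ⌊8174/145⌋ = 57 − 56 = 1
n=62: ⌊(63·134)/145⌋ − ⌊(62·134)/145⌋ = ⌊8442/145⌋ − ⌊8308/145⌋ = 58 − 57 = 1
n=63: ⌊(64·134)/145⌋ − ⌊(63·134)/145⌋ = ⌊8576/145⌋ − ⌊8442/145⌋ = 59 − 58 = 1
n=64: ⌊(65·134)/145⌋ − ⌊(64·134)/145⌋ = ⌊8710/145⌋ − ⌊8576/145⌋ = 60 − 59 = 1
n=65: ⌊(66·134)/145⌋ − ⌊(65·134)/145⌋ = ⌊8844/145⌋ − ⌊8710/145⌋ = 60 − 60 = 0
n=66: ⌊(67·134)/145⌋ − ⌊(66·134)/145⌋ = ⌊8978/145⌋ − ⌊8844/145⌋ = 61 − 60 = 1
n=67: ⌊(68·134)/145⌋ − ⌊(67·134)/145⌋ = ⌊9112/145⌋ − ⌊8978/145⌋ = 62 − 61 = 1
n=68: ⌊(69·134)/145⌋ − ⌊(68·134)/145⌋ = ⌊9246/145⌋ − ⌊9112/145⌋ = 63 − 62 = 1
n=69: ⌊(70·134)/145⌋ − ⌊(69·134)/145⌋ = ⌊9380/145⌋ − ⌊9246/145⌋ = 64 − 63 = 1
n=70: ⌊(71·134)/145⌋ − ⌊(70·134)/145⌋ = ⌊9514/145⌋ − ⌊9380/145⌋ = 65 − 64 = 1
n=71: ⌊(72·134)/145⌋ − ⌊(71·134)/145⌋ = ⌊9648/145⌋ − ⌊9514/145⌋ = 66 − 65 = 1
n=72: ⌊(73·134)/145⌋ − ⌊(72·134)/145⌋ = ⌊9782/145⌋ − ⌊9648/145⌋ = 67 − 66 = 1
n=73: ⌊(74·134)/145⌋ − ⌊(73·134)/145⌋ = ⌊9916/145⌋ − ⌊9782/145⌋ = 68 − 67 = 1
n=74: ⌊(75·134)/145⌋ − ⌊(74·134)/145⌋ = ⌊10050/145⌋ − ⌊9916/145⌋ = 69 − 68 = 1
n=75: ⌊(76·134)/145⌋ − ⌊(75·134)/145⌋ = ⌊10184/145⌋ − ⌊10050/145⌋ = 70 − 69 = 1
n=76: ⌊(77·134)/145⌋ − ⌊(76·134)/145⌋ = ⌊10318/145⌋ − ⌊10184/145⌋ = 71 − 70 = 1
n=77: ⌊(78·134)/145⌋ − ⌊(77·134)/145⌋ = ⌊10452/145⌋ − ⌊10318/145⌋ = 72 − 71 = 1
n=78: ⌊(79·134)/145⌋ − ⌊(78·134)/145⌋ = ⌊10586/145⌋ − ⌊10452/145⌋ = 73 − 72 = 1
n=79: ⌊(80·134)/145⌋ − ⌊(79·134)/145⌋ = ⌊10720/145⌋ − ⌊10586/145⌋ = 73 − 73 = 0
n=80: ⌊(81·134)/145⌋ − ⌊(80·134)/145⌋ = ⌊10854/145⌋ − ⌊10720/145⌋ = 74 − 73 = 1


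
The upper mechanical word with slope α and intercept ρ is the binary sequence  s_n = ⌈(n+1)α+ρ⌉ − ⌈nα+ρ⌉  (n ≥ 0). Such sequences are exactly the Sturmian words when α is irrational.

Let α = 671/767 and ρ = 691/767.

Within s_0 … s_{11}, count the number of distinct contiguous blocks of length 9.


t_n = ⌈(n·671+691)/767⌉ for n = 0 … 12:
  n=0…9: ⌈691/767⌉=1 ⌈1362/767⌉=2 ⌈2033/767⌉=3 ⌈2704/767⌉=4 ⌈3375/767⌉=5 ⌈4046/767⌉=6 ⌈4717/767⌉=7 ⌈5388/767⌉=8 ⌈6059/767⌉=8 ⌈6730/767⌉=9
  n=10…12: ⌈7401/767⌉=10 ⌈8072/767⌉=11 ⌈8743/767⌉=12
s_n = t_(n+1) − t_n for n = 0 … 11 gives
prefix = 111111101111
slide a length-9 window over [0..8] … [3..11] (4 windows); first occurrence of each distinct factor:
  [  0..  8] 111111101
  [  1..  9] 111111011
  [  2.. 10] 111110111
  [  3.. 11] 111101111
distinct factors: {111101111, 111110111, 111111011, 111111101}
count = 4  (Sturmian bound for length 9 is 10)

4


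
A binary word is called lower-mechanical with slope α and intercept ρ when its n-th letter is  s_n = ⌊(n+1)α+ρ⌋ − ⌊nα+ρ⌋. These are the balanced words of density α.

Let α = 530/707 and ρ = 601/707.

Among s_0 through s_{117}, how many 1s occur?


#1s = Σ_{n=0}^{117} s_n = Σ_{n=0}^{117} (⌊(n+1)α+ρ⌋ − ⌊nα+ρ⌋)
the sum telescopes: every ⌊nα+ρ⌋ with 0 < n < 118 appears once with + and once with −, leaving ⌊118α+ρ⌋ − ⌊0·α+ρ⌋
118α + ρ = (118·530 + 601) / 707 = 63141/707
ρ = 601/707
⌊63141/707⌋ = 89,  ⌊601/707⌋ = 0
#1s = 89 − 0 = 89

89


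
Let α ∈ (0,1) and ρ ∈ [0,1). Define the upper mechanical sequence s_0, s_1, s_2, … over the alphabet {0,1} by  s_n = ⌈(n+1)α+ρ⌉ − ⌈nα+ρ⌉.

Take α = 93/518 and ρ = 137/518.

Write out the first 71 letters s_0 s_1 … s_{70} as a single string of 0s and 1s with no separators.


00001000010000010000100000100001000001000001000010000010000100000100001

n=0: ⌈(1·93+137)/518⌉ − ⌈(0·93+137)/518⌉ = ⌈230/518⌉ − ⌈137/518⌉ = 1 − 1 = 0
n=1: ⌈(2·93+137)/518⌉ − ⌈(1·93+137)/518⌉ = ⌈323/518⌉ − ⌈230/518⌉ = 1 − 1 = 0
n=2: ⌈(3·93+137)/518⌉ − ⌈(2·93+137)/518⌉ = ⌈416/518⌉ − ⌈323/518⌉ = 1 − 1 = 0
n=3: ⌈(4·93+137)/518⌉ − ⌈(3·93+137)/518⌉ = ⌈509/518⌉ − ⌈416/518⌉ = 1 − 1 = 0
n=4: ⌈(5·93+137)/518⌉ − ⌈(4·93+137)/518⌉ = ⌈602/518⌉ − ⌈509/518⌉ = 2 − 1 = 1
n=5: ⌈(6·93+137)/518⌉ − ⌈(5·93+137)/518⌉ = ⌈695/518⌉ − ⌈602/518⌉ = 2 − 2 = 0
n=6: ⌈(7·93+137)/518⌉ − ⌈(6·93+137)/518⌉ = ⌈788/518⌉ − ⌈695/518⌉ = 2 − 2 = 0
n=7: ⌈(8·93+137)/518⌉ − ⌈(7·93+137)/518⌉ = ⌈881/518⌉ − ⌈788/518⌉ = 2 − 2 = 0
n=8: ⌈(9·93+137)/518⌉ − ⌈(8·93+137)/518⌉ = ⌈974/518⌉ − ⌈881/518⌉ = 2 − 2 = 0
n=9: ⌈(10·93+137)/518⌉ − ⌈(9·93+137)/518⌉ = ⌈1067/518⌉ − ⌈974/518⌉ = 3 − 2 = 1
n=10: ⌈(11·93+137)/518⌉ − ⌈(10·93+137)/518⌉ = ⌈1160/518⌉ − ⌈1067/518⌉ = 3 − 3 = 0
n=11: ⌈(12·93+137)/518⌉ − ⌈(11·93+137)/518⌉ = ⌈1253/518⌉ − ⌈1160/518⌉ = 3 − 3 = 0
n=12: ⌈(13·93+137)/518⌉ − ⌈(12·93+137)/518⌉ = ⌈1346/518⌉ − ⌈1253/518⌉ = 3 − 3 = 0
n=13: ⌈(14·93+137)/518⌉ − ⌈(13·93+137)/518⌉ = ⌈1439/518⌉ − ⌈1346/518⌉ = 3 − 3 = 0
n=14: ⌈(15·93+137)/518⌉ − ⌈(14·93+137)/518⌉ = ⌈1532/518⌉ − ⌈1439/518⌉ = 3 − 3 = 0
n=15: ⌈(16·93+137)/518⌉ − ⌈(15·93+137)/518⌉ = ⌈1625/518⌉ − ⌈1532/518⌉ = 4 − 3 = 1
n=16: ⌈(17·93+137)/518⌉ − ⌈(16·93+137)/518⌉ = ⌈1718/518⌉ − ⌈1625/518⌉ = 4 − 4 = 0
n=17: ⌈(18·93+137)/518⌉ − ⌈(17·93+137)/518⌉ = ⌈1811/518⌉ − ⌈1718/518⌉ = 4 − 4 = 0
n=18: ⌈(19·93+137)/518⌉ − ⌈(18·93+137)/518⌉ = ⌈1904/518⌉ − ⌈1811/518⌉ = 4 − 4 = 0
n=19: ⌈(20·93+137)/518⌉ − ⌈(19·93+137)/518⌉ = ⌈1997/518⌉ − ⌈1904/518⌉ = 4 − 4 = 0
n=20: ⌈(21·93+137)/518⌉ − ⌈(20·93+137)/518⌉ = ⌈2090/518⌉ − ⌈1997/518⌉ = 5 − 4 = 1
n=21: ⌈(22·93+137)/518⌉ − ⌈(21·93+137)/518⌉ = ⌈2183/518⌉ − ⌈2090/518⌉ = 5 − 5 = 0
n=22: ⌈(23·93+137)/518⌉ − ⌈(22·93+137)/518⌉ = ⌈2276/518⌉ − ⌈2183/518⌉ = 5 − 5 = 0
n=23: ⌈(24·93+137)/518⌉ − ⌈(23·93+137)/518⌉ = ⌈2369/518⌉ − ⌈2276/518⌉ = 5 − 5 = 0
n=24: ⌈(25·93+137)/518⌉ − ⌈(24·93+137)/518⌉ = ⌈2462/518⌉ − ⌈2369/518⌉ = 5 − 5 = 0
n=25: ⌈(26·93+137)/518⌉ − ⌈(25·93+137)/518⌉ = ⌈2555/518⌉ − ⌈2462/518⌉ = 5 − 5 = 0
n=26: ⌈(27·93+137)/518⌉ − ⌈(26·93+137)/518⌉ = ⌈2648/518⌉ − ⌈2555/518⌉ = 6 − 5 = 1
n=27: ⌈(28·93+137)/518⌉ − ⌈(27·93+137)/518⌉ = ⌈2741/518⌉ − ⌈2648/518⌉ = 6 − 6 = 0
n=28: ⌈(29·93+137)/518⌉ − ⌈(28·93+137)/518⌉ = ⌈2834/518⌉ − ⌈2741/518⌉ = 6 − 6 = 0
n=29: ⌈(30·93+137)/518⌉ − ⌈(29·93+137)/518⌉ = ⌈2927/518⌉ − ⌈2834/518⌉ = 6 − 6 = 0
n=30: ⌈(31·93+137)/518⌉ − ⌈(30·93+137)/518⌉ = ⌈3020/518⌉ − ⌈2927/518⌉ = 6 − 6 = 0
n=31: ⌈(32·93+137)/518⌉ − ⌈(31·93+137)/518⌉ = ⌈3113/518⌉ − ⌈3020/518⌉ = 7 − 6 = 1
n=32: ⌈(33·93+137)/518⌉ − ⌈(32·93+137)/518⌉ = ⌈3206/518⌉ − ⌈3113/518⌉ = 7 − 7 = 0
n=33: ⌈(34·93+137)/518⌉ − ⌈(33·93+137)/518⌉ = ⌈3299/518⌉ − ⌈3206/518⌉ = 7 − 7 = 0
n=34: ⌈(35·93+137)/518⌉ − ⌈(34·93+137)/518⌉ = ⌈3392/518⌉ − ⌈3299/518⌉ = 7 − 7 = 0
n=35: ⌈(36·93+137)/518⌉ − ⌈(35·93+137)/518⌉ = ⌈3485/518⌉ − ⌈3392/518⌉ = 7 − 7 = 0
n=36: ⌈(37·93+137)/518⌉ − ⌈(36·93+137)/518⌉ = ⌈3578/518⌉ − ⌈3485/518⌉ = 7 − 7 = 0
n=37: ⌈(38·93+137)/518⌉ − ⌈(37·93+137)/518⌉ = ⌈3671/518⌉ − ⌈3578/518⌉ = 8 − 7 = 1
n=38: ⌈(39·93+137)/518⌉ − ⌈(38·93+137)/518⌉ = ⌈3764/518⌉ − ⌈3671/518⌉ = 8 − 8 = 0
n=39: ⌈(40·93+137)/518⌉ − ⌈(39·93+137)/518⌉ = ⌈3857/518⌉ − ⌈3764/518⌉ = 8 − 8 = 0
n=40: ⌈(41·93+137)/518⌉ − ⌈(40·93+137)/518⌉ = ⌈3950/518⌉ − ⌈3857/518⌉ = 8 − 8 = 0
n=41: ⌈(42·93+137)/518⌉ − ⌈(41·93+137)/518⌉ = ⌈4043/518⌉ − ⌈3950/518⌉ = 8 − 8 = 0
n=42: ⌈(43·93+137)/518⌉ − ⌈(42·93+137)/518⌉ = ⌈4136/518⌉ − ⌈4043/518⌉ = 8 − 8 = 0
n=43: ⌈(44·93+137)/518⌉ − ⌈(43·93+137)/518⌉ = ⌈4229/518⌉ − ⌈4136/518⌉ = 9 − 8 = 1
n=44: ⌈(45·93+137)/518⌉ − ⌈(44·93+137)/518⌉ = ⌈4322/518⌉ − ⌈4229/518⌉ = 9 − 9 = 0
n=45: ⌈(46·93+137)/518⌉ − ⌈(45·93+137)/518⌉ = ⌈4415/518⌉ − ⌈4322/518⌉ = 9 − 9 = 0
n=46: ⌈(47·93+137)/518⌉ − ⌈(46·93+137)/518⌉ = ⌈4508/518⌉ − ⌈4415/518⌉ = 9 − 9 = 0
n=47: ⌈(48·93+137)/518⌉ − ⌈(47·93+137)/518⌉ = ⌈4601/518⌉ − ⌈4508/518⌉ = 9 − 9 = 0
n=48: ⌈(49·93+137)/518⌉ − ⌈(48·93+137)/518⌉ = ⌈4694/518⌉ − ⌈4601/518⌉ = 10 − 9 = 1
n=49: ⌈(50·93+137)/518⌉ − ⌈(49·93+137)/518⌉ = ⌈4787/518⌉ − ⌈4694/518⌉ = 10 − 10 = 0
n=50: ⌈(51·93+137)/518⌉ − ⌈(50·93+137)/518⌉ = ⌈4880/518⌉ − ⌈4787/518⌉ = 10 − 10 = 0
n=51: ⌈(52·93+137)/518⌉ − ⌈(51·93+137)/518⌉ = ⌈4973/518⌉ − ⌈4880/518⌉ = 10 − 10 = 0
n=52: ⌈(53·93+137)/518⌉ − ⌈(52·93+137)/518⌉ = ⌈5066/518⌉ − ⌈4973/518⌉ = 10 − 10 = 0
n=53: ⌈(54·93+137)/518⌉ − ⌈(53·93+137)/518⌉ = ⌈5159/518⌉ − ⌈5066/518⌉ = 10 − 10 = 0
n=54: ⌈(55·93+137)/518⌉ − ⌈(54·93+137)/518⌉ = ⌈5252/518⌉ − ⌈5159/518⌉ = 11 − 10 = 1
n=55: ⌈(56·93+137)/518⌉ − ⌈(55·93+137)/518⌉ = ⌈5345/518⌉ − ⌈5252/518⌉ = 11 − 11 = 0
n=56: ⌈(57·93+137)/518⌉ − ⌈(56·93+137)/518⌉ = ⌈5438/518⌉ − ⌈5345/518⌉ = 11 − 11 = 0
n=57: ⌈(58·93+137)/518⌉ − ⌈(57·93+137)/518⌉ = ⌈5531/518⌉ − ⌈5438/518⌉ = 11 − 11 = 0
n=58: ⌈(59·93+137)/518⌉ − ⌈(58·93+137)/518⌉ = ⌈5624/518⌉ − ⌈5531/518⌉ = 11 − 11 = 0
n=59: ⌈(60·93+137)/518⌉ − ⌈(59·93+137)/518⌉ = ⌈5717/518⌉ − ⌈5624/518⌉ = 12 − 11 = 1
n=60: ⌈(61·93+137)/518⌉ − ⌈(60·93+137)/518⌉ = ⌈5810/518⌉ − ⌈5717/518⌉ = 12 − 12 = 0
n=61: ⌈(62·93+137)/518⌉ − ⌈(61·93+137)/518⌉ = ⌈5903/518⌉ − ⌈5810/518⌉ = 12 − 12 = 0
n=62: ⌈(63·93+137)/518⌉ − ⌈(62·93+137)/518⌉ = ⌈5996/518⌉ − ⌈5903/518⌉ = 12 − 12 = 0
n=63: ⌈(64·93+137)/518⌉ − ⌈(63·93+137)/518⌉ = ⌈6089/518⌉ − ⌈5996/518⌉ = 12 − 12 = 0
n=64: ⌈(65·93+137)/518⌉ − ⌈(64·93+137)/518⌉ = ⌈6182/518⌉ − ⌈6089/518⌉ = 12 − 12 = 0
n=65: ⌈(66·93+137)/518⌉ − ⌈(65·93+137)/518⌉ = ⌈6275/518⌉ − ⌈6182/518⌉ = 13 − 12 = 1
n=66: ⌈(67·93+137)/518⌉ − ⌈(66·93+137)/518⌉ = ⌈6368/518⌉ − ⌈6275/518⌉ = 13 − 13 = 0
n=67: ⌈(68·93+137)/518⌉ − ⌈(67·93+137)/518⌉ = ⌈6461/518⌉ − ⌈6368/518⌉ = 13 − 13 = 0
n=68: ⌈(69·93+137)/518⌉ − ⌈(68·93+137)/518⌉ = ⌈6554/518⌉ − ⌈6461/518⌉ = 13 − 13 = 0
n=69: ⌈(70·93+137)/518⌉ − ⌈(69·93+137)/518⌉ = ⌈6647/518⌉ − ⌈6554/518⌉ = 13 − 13 = 0
n=70: ⌈(71·93+137)/518⌉ − ⌈(70·93+137)/518⌉ = ⌈6740/518⌉ − ⌈6647/518⌉ = 14 − 13 = 1


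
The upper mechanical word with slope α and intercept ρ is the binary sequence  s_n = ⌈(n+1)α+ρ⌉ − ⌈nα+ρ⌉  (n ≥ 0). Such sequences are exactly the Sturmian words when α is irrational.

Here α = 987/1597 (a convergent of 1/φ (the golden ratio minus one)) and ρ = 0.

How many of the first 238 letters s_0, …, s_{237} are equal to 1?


148

#1s = Σ_{n=0}^{237} s_n = Σ_{n=0}^{237} (⌈(n+1)α+ρ⌉ − ⌈nα+ρ⌉)
the sum telescopes: every ⌈nα+ρ⌉ with 0 < n < 238 appears once with + and once with −, leaving ⌈238α+ρ⌉ − ⌈0·α+ρ⌉
238α + ρ = (238·987) / 1597 = 234906/1597
ρ = 0/1597
⌈234906/1597⌉ = 148,  ⌈0/1597⌉ = 0
#1s = 148 − 0 = 148


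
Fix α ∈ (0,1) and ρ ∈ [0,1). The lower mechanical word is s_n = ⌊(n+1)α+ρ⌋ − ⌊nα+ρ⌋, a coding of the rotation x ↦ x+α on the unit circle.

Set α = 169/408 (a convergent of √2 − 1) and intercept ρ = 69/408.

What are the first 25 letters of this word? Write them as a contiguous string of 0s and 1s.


0010101001010010101001010

n=0: ⌊(1·169+69)/408⌋ − ⌊(0·169+69)/408⌋ = ⌊238/408⌋ − ⌊69/408⌋ = 0 − 0 = 0
n=1: ⌊(2·169+69)/408⌋ − ⌊(1·169+69)/408⌋ = ⌊407/408⌋ − ⌊238/408⌋ = 0 − 0 = 0
n=2: ⌊(3·169+69)/408⌋ − ⌊(2·169+69)/408⌋ = ⌊576/408⌋ − ⌊407/408⌋ = 1 − 0 = 1
n=3: ⌊(4·169+69)/408⌋ − ⌊(3·169+69)/408⌋ = ⌊745/408⌋ − ⌊576/408⌋ = 1 − 1 = 0
n=4: ⌊(5·169+69)/408⌋ − ⌊(4·169+69)/408⌋ = ⌊914/408⌋ − ⌊745/408⌋ = 2 − 1 = 1
n=5: ⌊(6·169+69)/408⌋ − ⌊(5·169+69)/408⌋ = ⌊1083/408⌋ − ⌊914/408⌋ = 2 − 2 = 0
n=6: ⌊(7·169+69)/408⌋ − ⌊(6·169+69)/408⌋ = ⌊1252/408⌋ − ⌊1083/408⌋ = 3 − 2 = 1
n=7: ⌊(8·169+69)/408⌋ − ⌊(7·169+69)/408⌋ = ⌊1421/408⌋ − ⌊1252/408⌋ = 3 − 3 = 0
n=8: ⌊(9·169+69)/408⌋ − ⌊(8·169+69)/408⌋ = ⌊1590/408⌋ − ⌊1421/408⌋ = 3 − 3 = 0
n=9: ⌊(10·169+69)/408⌋ − ⌊(9·169+69)/408⌋ = ⌊1759/408⌋ − ⌊1590/408⌋ = 4 − 3 = 1
n=10: ⌊(11·169+69)/408⌋ − ⌊(10·169+69)/408⌋ = ⌊1928/408⌋ − ⌊1759/408⌋ = 4 − 4 = 0
n=11: ⌊(12·169+69)/408⌋ − ⌊(11·169+69)/408⌋ = ⌊2097/408⌋ − ⌊1928/408⌋ = 5 − 4 = 1
n=12: ⌊(13·169+69)/408⌋ − ⌊(12·169+69)/408⌋ = ⌊2266/408⌋ − ⌊2097/408⌋ = 5 − 5 = 0
n=13: ⌊(14·169+69)/408⌋ − ⌊(13·169+69)/408⌋ = ⌊2435/408⌋ − ⌊2266/408⌋ = 5 − 5 = 0
n=14: ⌊(15·169+69)/408⌋ − ⌊(14·169+69)/408⌋ = ⌊2604/408⌋ − ⌊2435/408⌋ = 6 − 5 = 1
n=15: ⌊(16·169+69)/408⌋ − ⌊(15·169+69)/408⌋ = ⌊2773/408⌋ − ⌊2604/408⌋ = 6 − 6 = 0
n=16: ⌊(17·169+69)/408⌋ − ⌊(16·169+69)/408⌋ = ⌊2942/408⌋ − ⌊2773/408⌋ = 7 − 6 = 1
n=17: ⌊(18·169+69)/408⌋ − ⌊(17·169+69)/408⌋ = ⌊3111/408⌋ − ⌊2942/408⌋ = 7 − 7 = 0
n=18: ⌊(19·169+69)/408⌋ − ⌊(18·169+69)/408⌋ = ⌊3280/408⌋ − ⌊3111/408⌋ = 8 − 7 = 1
n=19: ⌊(20·169+69)/408⌋ − ⌊(19·169+69)/408⌋ = ⌊3449/408⌋ − ⌊3280/408⌋ = 8 − 8 = 0
n=20: ⌊(21·169+69)/408⌋ − ⌊(20·169+69)/408⌋ = ⌊3618/408⌋ − ⌊3449/408⌋ = 8 − 8 = 0
n=21: ⌊(22·169+69)/408⌋ − ⌊(21·169+69)/408⌋ = ⌊3787/408⌋ − ⌊3618/408⌋ = 9 − 8 = 1
n=22: ⌊(23·169+69)/408⌋ − ⌊(22·169+69)/408⌋ = ⌊3956/408⌋ − ⌊3787/408⌋ = 9 − 9 = 0
n=23: ⌊(24·169+69)/408⌋ − ⌊(23·169+69)/408⌋ = ⌊4125/408⌋ − ⌊3956/408⌋ = 10 − 9 = 1
n=24: ⌊(25·169+69)/408⌋ − ⌊(24·169+69)/408⌋ = ⌊4294/408⌋ − ⌊4125/408⌋ = 10 − 10 = 0


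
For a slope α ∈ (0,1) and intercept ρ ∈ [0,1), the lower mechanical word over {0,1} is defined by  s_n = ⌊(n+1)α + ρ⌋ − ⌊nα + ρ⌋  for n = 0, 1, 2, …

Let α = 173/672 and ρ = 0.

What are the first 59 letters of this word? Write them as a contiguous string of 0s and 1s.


00010001000100010001000100010001001000100010001000100010001

n=0: ⌊(1·173)/672⌋ − ⌊(0·173)/672⌋ = ⌊173/672⌋ − ⌊0/672⌋ = 0 − 0 = 0
n=1: ⌊(2·173)/672⌋ − ⌊(1·173)/672⌋ = ⌊346/672⌋ − ⌊173/672⌋ = 0 − 0 = 0
n=2: ⌊(3·173)/672⌋ − ⌊(2·173)/672⌋ = ⌊519/672⌋ − ⌊346/672⌋ = 0 − 0 = 0
n=3: ⌊(4·173)/672⌋ − ⌊(3·173)/672⌋ = ⌊692/672⌋ − ⌊519/672⌋ = 1 − 0 = 1
n=4: ⌊(5·173)/672⌋ − ⌊(4·173)/672⌋ = ⌊865/672⌋ − ⌊692/672⌋ = 1 − 1 = 0
n=5: ⌊(6·173)/672⌋ − ⌊(5·173)/672⌋ = ⌊1038/672⌋ − ⌊865/672⌋ = 1 − 1 = 0
n=6: ⌊(7·173)/672⌋ − ⌊(6·173)/672⌋ = ⌊1211/672⌋ − ⌊1038/672⌋ = 1 − 1 = 0
n=7: ⌊(8·173)/672⌋ − ⌊(7·173)/672⌋ = ⌊1384/672⌋ − ⌊1211/672⌋ = 2 − 1 = 1
n=8: ⌊(9·173)/672⌋ − ⌊(8·173)/672⌋ = ⌊1557/672⌋ − ⌊1384/672⌋ = 2 − 2 = 0
n=9: ⌊(10·173)/672⌋ − ⌊(9·173)/672⌋ = ⌊1730/672⌋ − ⌊1557/672⌋ = 2 − 2 = 0
n=10: ⌊(11·173)/672⌋ − ⌊(10·173)/672⌋ = ⌊1903/672⌋ − ⌊1730/672⌋ = 2 − 2 = 0
n=11: ⌊(12·173)/672⌋ − ⌊(11·173)/672⌋ = ⌊2076/672⌋ − ⌊1903/672⌋ = 3 − 2 = 1
n=12: ⌊(13·173)/672⌋ − ⌊(12·173)/672⌋ = ⌊2249/672⌋ − ⌊2076/672⌋ = 3 − 3 = 0
n=13: ⌊(14·173)/672⌋ − ⌊(13·173)/672⌋ = ⌊2422/672⌋ − ⌊2249/672⌋ = 3 − 3 = 0
n=14: ⌊(15·173)/672⌋ − ⌊(14·173)/672⌋ = ⌊2595/672⌋ − ⌊2422/672⌋ = 3 − 3 = 0
n=15: ⌊(16·173)/672⌋ − ⌊(15·173)/672⌋ = ⌊2768/672⌋ − ⌊2595/672⌋ = 4 − 3 = 1
n=16: ⌊(17·173)/672⌋ − ⌊(16·173)/672⌋ = ⌊2941/672⌋ − ⌊2768/672⌋ = 4 − 4 = 0
n=17: ⌊(18·173)/672⌋ − ⌊(17·173)/672⌋ = ⌊3114/672⌋ − ⌊2941/672⌋ = 4 − 4 = 0
n=18: ⌊(19·173)/672⌋ − ⌊(18·173)/672⌋ = ⌊3287/672⌋ − ⌊3114/672⌋ = 4 − 4 = 0
n=19: ⌊(20·173)/672⌋ − ⌊(19·173)/672⌋ = ⌊3460/672⌋ − ⌊3287/672⌋ = 5 − 4 = 1
n=20: ⌊(21·173)/672⌋ − ⌊(20·173)/672⌋ = ⌊3633/672⌋ − ⌊3460/672⌋ = 5 − 5 = 0
n=21: ⌊(22·173)/672⌋ − ⌊(21·173)/672⌋ = ⌊3806/672⌋ − ⌊3633/672⌋ = 5 − 5 = 0
n=22: ⌊(23·173)/672⌋ − ⌊(22·173)/672⌋ = ⌊3979/672⌋ − ⌊3806/672⌋ = 5 − 5 = 0
n=23: ⌊(24·173)/672⌋ − ⌊(23·173)/672⌋ = ⌊4152/672⌋ − ⌊3979/672⌋ = 6 − 5 = 1
n=24: ⌊(25·173)/672⌋ − ⌊(24·173)/672⌋ = ⌊4325/672⌋ − ⌊4152/672⌋ = 6 − 6 = 0
n=25: ⌊(26·173)/672⌋ − ⌊(25·173)/672⌋ = ⌊4498/672⌋ − ⌊4325/672⌋ = 6 − 6 = 0
n=26: ⌊(27·173)/672⌋ − ⌊(26·173)/672⌋ = ⌊4671/672⌋ − ⌊4498/672⌋ = 6 − 6 = 0
n=27: ⌊(28·173)/672⌋ − ⌊(27·173)/672⌋ = ⌊4844/672⌋ − ⌊4671/672⌋ = 7 − 6 = 1
n=28: ⌊(29·173)/672⌋ − ⌊(28·173)/672⌋ = ⌊5017/672⌋ − ⌊4844/672⌋ = 7 − 7 = 0
n=29: ⌊(30·173)/672⌋ − ⌊(29·173)/672⌋ = ⌊5190/672⌋ − ⌊5017/672⌋ = 7 − 7 = 0
n=30: ⌊(31·173)/672⌋ − ⌊(30·173)/672⌋ = ⌊5363/672⌋ − ⌊5190/672⌋ = 7 − 7 = 0
n=31: ⌊(32·173)/672⌋ − ⌊(31·173)/672⌋ = ⌊5536/672⌋ − ⌊5363/672⌋ = 8 − 7 = 1
n=32: ⌊(33·173)/672⌋ − ⌊(32·173)/672⌋ = ⌊5709/672⌋ − ⌊5536/672⌋ = 8 − 8 = 0
n=33: ⌊(34·173)/672⌋ − ⌊(33·173)/672⌋ = ⌊5882/672⌋ − ⌊5709/672⌋ = 8 − 8 = 0
n=34: ⌊(35·173)/672⌋ − ⌊(34·173)/672⌋ = ⌊6055/672⌋ − ⌊5882/672⌋ = 9 − 8 = 1
n=35: ⌊(36·173)/672⌋ − ⌊(35·173)/672⌋ = ⌊6228/672⌋ − ⌊6055/672⌋ = 9 − 9 = 0
n=36: ⌊(37·173)/672⌋ − ⌊(36·173)/672⌋ = ⌊6401/672⌋ − ⌊6228/672⌋ = 9 − 9 = 0
n=37: ⌊(38·173)/672⌋ − ⌊(37·173)/672⌋ = ⌊6574/672⌋ − ⌊6401/672⌋ = 9 − 9 = 0
n=38: ⌊(39·173)/672⌋ − ⌊(38·173)/672⌋ = ⌊6747/672⌋ − ⌊6574/672⌋ = 10 − 9 = 1
n=39: ⌊(40·173)/672⌋ − ⌊(39·173)/672⌋ = ⌊6920/672⌋ − ⌊6747/672⌋ = 10 − 10 = 0
n=40: ⌊(41·173)/672⌋ − ⌊(40·173)/672⌋ = ⌊7093/672⌋ − ⌊6920/672⌋ = 10 − 10 = 0
n=41: ⌊(42·173)/672⌋ − ⌊(41·173)/672⌋ = ⌊7266/672⌋ − ⌊7093/672⌋ = 10 − 10 = 0
n=42: ⌊(43·173)/672⌋ − ⌊(42·173)/672⌋ = ⌊7439/672⌋ − ⌊7266/672⌋ = 11 − 10 = 1
n=43: ⌊(44·173)/672⌋ − ⌊(43·173)/672⌋ = ⌊7612/672⌋ − ⌊7439/672⌋ = 11 − 11 = 0
n=44: ⌊(45·173)/672⌋ − ⌊(44·173)/672⌋ = ⌊7785/672⌋ − ⌊7612/672⌋ = 11 − 11 = 0
n=45: ⌊(46·173)/672⌋ − ⌊(45·173)/672⌋ = ⌊7958/672⌋ − ⌊7785/672⌋ = 11 − 11 = 0
n=46: ⌊(47·173)/672⌋ − ⌊(46·173)/672⌋ = ⌊8131/672⌋ − ⌊7958/672⌋ = 12 − 11 = 1
n=47: ⌊(48·173)/672⌋ − ⌊(47·173)/672⌋ = ⌊8304/672⌋ − ⌊8131/672⌋ = 12 − 12 = 0
n=48: ⌊(49·173)/672⌋ − ⌊(48·173)/672⌋ = ⌊8477/672⌋ − ⌊8304/672⌋ = 12 − 12 = 0
n=49: ⌊(50·173)/672⌋ − ⌊(49·173)/672⌋ = ⌊8650/672⌋ − ⌊8477/672⌋ = 12 − 12 = 0
n=50: ⌊(51·173)/672⌋ − ⌊(50·173)/672⌋ = ⌊8823/672⌋ − ⌊8650/672⌋ = 13 − 12 = 1
n=51: ⌊(52·173)/672⌋ − ⌊(51·173)/672⌋ = ⌊8996/672⌋ − ⌊8823/672⌋ = 13 − 13 = 0
n=52: ⌊(53·173)/672⌋ − ⌊(52·173)/672⌋ = ⌊9169/672⌋ − ⌊8996/672⌋ = 13 − 13 = 0
n=53: ⌊(54·173)/672⌋ − ⌊(53·173)/672⌋ = ⌊9342/672⌋ − ⌊9169/672⌋ = 13 − 13 = 0
n=54: ⌊(55·173)/672⌋ − ⌊(54·173)/672⌋ = ⌊9515/672⌋ − ⌊9342/672⌋ = 14 − 13 = 1
n=55: ⌊(56·173)/672⌋ − ⌊(55·173)/672⌋ = ⌊9688/672⌋ − ⌊9515/672⌋ = 14 − 14 = 0
n=56: ⌊(57·173)/672⌋ − ⌊(56·173)/672⌋ = ⌊9861/672⌋ − ⌊9688/672⌋ = 14 − 14 = 0
n=57: ⌊(58·173)/672⌋ − ⌊(57·173)/672⌋ = ⌊10034/672⌋ − ⌊9861/672⌋ = 14 − 14 = 0
n=58: ⌊(59·173)/672⌋ − ⌊(58·173)/672⌋ = ⌊10207/672⌋ − ⌊10034/672⌋ = 15 − 14 = 1


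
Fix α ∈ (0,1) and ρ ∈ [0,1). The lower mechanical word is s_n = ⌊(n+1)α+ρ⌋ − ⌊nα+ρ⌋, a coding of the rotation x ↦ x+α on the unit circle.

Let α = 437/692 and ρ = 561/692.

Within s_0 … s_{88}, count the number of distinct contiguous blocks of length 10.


t_n = ⌊(n·437+561)/692⌋ for n = 0 … 89:
  n=0…9: ⌊561/692⌋=0 ⌊998/692⌋=1 ⌊1435/692⌋=2 ⌊1872/692⌋=2 ⌊2309/692⌋=3 ⌊2746/692⌋=3 ⌊3183/692⌋=4 ⌊3620/692⌋=5 ⌊4057/692⌋=5 ⌊4494/692⌋=6
  n=10…19: ⌊4931/692⌋=7 ⌊5368/692⌋=7 ⌊5805/692⌋=8 ⌊6242/692⌋=9 ⌊6679/692⌋=9 ⌊7116/692⌋=10 ⌊7553/692⌋=10 ⌊7990/692⌋=11 ⌊8427/692⌋=12 ⌊8864/692⌋=12
  n=20…29: ⌊9301/692⌋=13 ⌊9738/692⌋=14 ⌊10175/692⌋=14 ⌊10612/692⌋=15 ⌊11049/692⌋=15 ⌊11486/692⌋=16 ⌊11923/692⌋=17 ⌊12360/692⌋=17 ⌊12797/692⌋=18 ⌊13234/692⌋=19
  n=30…39: ⌊13671/692⌋=19 ⌊14108/692⌋=20 ⌊14545/692⌋=21 ⌊14982/692⌋=21 ⌊15419/692⌋=22 ⌊15856/692⌋=22 ⌊16293/692⌋=23 ⌊16730/692⌋=24 ⌊17167/692⌋=24 ⌊17604/692⌋=25
  n=40…49: ⌊18041/692⌋=26 ⌊18478/692⌋=26 ⌊18915/692⌋=27 ⌊19352/692⌋=27 ⌊19789/692⌋=28 ⌊20226/692⌋=29 ⌊20663/692⌋=29 ⌊21100/692⌋=30 ⌊21537/692⌋=31 ⌊21974/692⌋=31
  n=50…59: ⌊22411/692⌋=32 ⌊22848/692⌋=33 ⌊23285/692⌋=33 ⌊23722/692⌋=34 ⌊24159/692⌋=34 ⌊24596/692⌋=35 ⌊25033/692⌋=36 ⌊25470/692⌋=36 ⌊25907/692⌋=37 ⌊26344/692⌋=38
  n=60…69: ⌊26781/692⌋=38 ⌊27218/692⌋=39 ⌊27655/692⌋=39 ⌊28092/692⌋=40 ⌊28529/692⌋=41 ⌊28966/692⌋=41 ⌊29403/692⌋=42 ⌊29840/692⌋=43 ⌊30277/692⌋=43 ⌊30714/692⌋=44
  n=70…79: ⌊31151/692⌋=45 ⌊31588/692⌋=45 ⌊32025/692⌋=46 ⌊32462/692⌋=46 ⌊32899/692⌋=47 ⌊33336/692⌋=48 ⌊33773/692⌋=48 ⌊34210/692⌋=49 ⌊34647/692⌋=50 ⌊35084/692⌋=50
  n=80…89: ⌊35521/692⌋=51 ⌊35958/692⌋=51 ⌊36395/692⌋=52 ⌊36832/692⌋=53 ⌊37269/692⌋=53 ⌊37706/692⌋=54 ⌊38143/692⌋=55 ⌊38580/692⌋=55 ⌊39017/692⌋=56 ⌊39454/692⌋=57
s_n = t_(n+1) − t_n for n = 0 … 88 gives
prefix = 11010110110110101101101011011011010110110101101101101011011010110110110101101101011011011
slide a length-10 window over [0..9] … [79..88] (80 windows); first occurrence of each distinct factor:
  [  0..  9] 1101011011
  [  1.. 10] 1010110110
  [  2.. 11] 0101101101
  [  3.. 12] 1011011011
  [  4.. 13] 0110110110
  [  5.. 14] 1101101101
  [  6.. 15] 1011011010
  [  7.. 16] 0110110101
  [  8.. 17] 1101101011
  [  9.. 18] 1011010110
  [ 10.. 19] 0110101101
  (the other 69 windows repeat one of these)
distinct factors: {0101101101, 0110101101, 0110110101, 0110110110, 1010110110, 1011010110, 1011011010, 1011011011, 1101011011, 1101101011, 1101101101}
count = 11  (Sturmian bound for length 10 is 11)

11


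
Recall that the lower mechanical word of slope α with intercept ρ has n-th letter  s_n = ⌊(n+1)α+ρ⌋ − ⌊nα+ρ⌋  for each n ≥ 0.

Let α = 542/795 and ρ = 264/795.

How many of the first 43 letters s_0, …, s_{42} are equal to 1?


#1s = Σ_{n=0}^{42} s_n = Σ_{n=0}^{42} (⌊(n+1)α+ρ⌋ − ⌊nα+ρ⌋)
the sum telescopes: every ⌊nα+ρ⌋ with 0 < n < 43 appears once with + and once with −, leaving ⌊43α+ρ⌋ − ⌊0·α+ρ⌋
43α + ρ = (43·542 + 264) / 795 = 23570/795
ρ = 264/795
⌊23570/795⌋ = 29,  ⌊264/795⌋ = 0
#1s = 29 − 0 = 29

29


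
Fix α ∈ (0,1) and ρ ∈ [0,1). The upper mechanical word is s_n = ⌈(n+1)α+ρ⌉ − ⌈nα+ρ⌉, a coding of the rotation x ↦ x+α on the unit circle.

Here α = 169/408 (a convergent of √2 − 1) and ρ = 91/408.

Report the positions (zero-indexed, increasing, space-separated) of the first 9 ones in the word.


1 4 6 9 11 13 16 18 21

n=0: ⌈260/408⌉−⌈91/408⌉ = 1−1 = 0
n=1: ⌈429/408⌉−⌈260/408⌉ = 2−1 = 1  ← one
n=2: ⌈598/408⌉−⌈429/408⌉ = 2−2 = 0
n=3: ⌈767/408⌉−⌈598/408⌉ = 2−2 = 0
n=4: ⌈936/408⌉−⌈767/408⌉ = 3−2 = 1  ← one
n=5: ⌈1105/408⌉−⌈936/408⌉ = 3−3 = 0
n=6: ⌈1274/408⌉−⌈1105/408⌉ = 4−3 = 1  ← one
n=7: ⌈1443/408⌉−⌈1274/408⌉ = 4−4 = 0
n=8: ⌈1612/408⌉−⌈1443/408⌉ = 4−4 = 0
n=9: ⌈1781/408⌉−⌈1612/408⌉ = 5−4 = 1  ← one
n=10: ⌈1950/408⌉−⌈1781/408⌉ = 5−5 = 0
n=11: ⌈2119/408⌉−⌈1950/408⌉ = 6−5 = 1  ← one
n=12: ⌈2288/408⌉−⌈2119/408⌉ = 6−6 = 0
n=13: ⌈2457/408⌉−⌈2288/408⌉ = 7−6 = 1  ← one
n=14: ⌈2626/408⌉−⌈2457/408⌉ = 7−7 = 0
n=15: ⌈2795/408⌉−⌈2626/408⌉ = 7−7 = 0
n=16: ⌈2964/408⌉−⌈2795/408⌉ = 8−7 = 1  ← one
n=17: ⌈3133/408⌉−⌈2964/408⌉ = 8−8 = 0
n=18: ⌈3302/408⌉−⌈3133/408⌉ = 9−8 = 1  ← one
n=19: ⌈3471/408⌉−⌈3302/408⌉ = 9−9 = 0
n=20: ⌈3640/408⌉−⌈3471/408⌉ = 9−9 = 0
n=21: ⌈3809/408⌉−⌈3640/408⌉ = 10−9 = 1  ← one
positions of the first 9 ones: 1 4 6 9 11 13 16 18 21
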